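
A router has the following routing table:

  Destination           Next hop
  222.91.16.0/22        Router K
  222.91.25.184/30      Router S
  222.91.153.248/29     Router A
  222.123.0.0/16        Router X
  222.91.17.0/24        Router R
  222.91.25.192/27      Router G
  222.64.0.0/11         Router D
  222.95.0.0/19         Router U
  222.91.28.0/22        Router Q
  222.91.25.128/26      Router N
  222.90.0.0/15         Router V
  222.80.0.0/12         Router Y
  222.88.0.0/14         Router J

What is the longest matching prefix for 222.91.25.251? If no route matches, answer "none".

222.90.0.0/15

Entries matching 222.91.25.251:
  222.64.0.0/11 (222.64.0.0 - 222.95.255.255)
  222.80.0.0/12 (222.80.0.0 - 222.95.255.255)
  222.88.0.0/14 (222.88.0.0 - 222.91.255.255)
  222.90.0.0/15 (222.90.0.0 - 222.91.255.255)
Most specific is 222.90.0.0/15.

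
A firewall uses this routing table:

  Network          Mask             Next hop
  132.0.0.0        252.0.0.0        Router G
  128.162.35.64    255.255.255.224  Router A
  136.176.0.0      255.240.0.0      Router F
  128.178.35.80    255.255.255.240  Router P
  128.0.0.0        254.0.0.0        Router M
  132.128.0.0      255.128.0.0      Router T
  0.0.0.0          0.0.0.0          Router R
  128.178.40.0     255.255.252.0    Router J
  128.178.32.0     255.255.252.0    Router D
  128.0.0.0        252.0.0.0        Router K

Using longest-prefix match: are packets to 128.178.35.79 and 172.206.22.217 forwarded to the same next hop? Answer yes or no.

128.178.35.79: longest match 128.178.32.0/22 -> Router D
172.206.22.217: longest match 0.0.0.0/0 -> Router R

no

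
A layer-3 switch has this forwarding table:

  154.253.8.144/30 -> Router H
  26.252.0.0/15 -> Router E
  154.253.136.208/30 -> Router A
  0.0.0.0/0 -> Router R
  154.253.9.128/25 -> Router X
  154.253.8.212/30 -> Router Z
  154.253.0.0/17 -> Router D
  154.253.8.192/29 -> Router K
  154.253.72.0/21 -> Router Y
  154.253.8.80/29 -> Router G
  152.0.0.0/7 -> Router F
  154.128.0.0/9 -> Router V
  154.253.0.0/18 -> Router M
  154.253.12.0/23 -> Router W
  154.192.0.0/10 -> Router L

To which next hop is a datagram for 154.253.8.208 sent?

Router M

Routes whose prefix contains 154.253.8.208:
  0.0.0.0/0 (default, matches everything) -> Router R
  154.128.0.0/9 (154.128.0.0 - 154.255.255.255) -> Router V
  154.192.0.0/10 (154.192.0.0 - 154.255.255.255) -> Router L
  154.253.0.0/17 (154.253.0.0 - 154.253.127.255) -> Router D
  154.253.0.0/18 (154.253.0.0 - 154.253.63.255) -> Router M
More-specific entries that do NOT match:
  154.253.8.144/30 (154.253.8.144 - 154.253.8.147) does not contain 154.253.8.208
  154.253.136.208/30 (154.253.136.208 - 154.253.136.211) does not contain 154.253.8.208
  154.253.8.212/30 (154.253.8.212 - 154.253.8.215) does not contain 154.253.8.208
  154.253.8.192/29 (154.253.8.192 - 154.253.8.199) does not contain 154.253.8.208
  154.253.8.80/29 (154.253.8.80 - 154.253.8.87) does not contain 154.253.8.208
  154.253.9.128/25 (154.253.9.128 - 154.253.9.255) does not contain 154.253.8.208
  154.253.12.0/23 (154.253.12.0 - 154.253.13.255) does not contain 154.253.8.208
  154.253.72.0/21 (154.253.72.0 - 154.253.79.255) does not contain 154.253.8.208
Longest matching prefix is /18 -> next hop Router M.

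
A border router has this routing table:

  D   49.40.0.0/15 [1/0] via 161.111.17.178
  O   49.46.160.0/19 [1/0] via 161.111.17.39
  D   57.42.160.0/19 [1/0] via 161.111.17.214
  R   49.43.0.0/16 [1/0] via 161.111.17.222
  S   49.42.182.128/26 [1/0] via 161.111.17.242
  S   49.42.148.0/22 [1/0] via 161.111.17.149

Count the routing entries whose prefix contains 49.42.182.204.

No listed prefix contains 49.42.182.204.
Total matching entries: 0.

0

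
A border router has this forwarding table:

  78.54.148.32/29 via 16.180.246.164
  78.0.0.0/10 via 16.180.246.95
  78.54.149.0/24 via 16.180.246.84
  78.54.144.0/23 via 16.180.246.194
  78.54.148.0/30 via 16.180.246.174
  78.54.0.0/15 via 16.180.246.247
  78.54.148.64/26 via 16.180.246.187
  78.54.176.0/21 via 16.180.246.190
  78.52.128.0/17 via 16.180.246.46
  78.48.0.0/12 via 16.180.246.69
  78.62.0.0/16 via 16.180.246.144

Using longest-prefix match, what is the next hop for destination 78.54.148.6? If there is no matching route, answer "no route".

Routes whose prefix contains 78.54.148.6:
  78.0.0.0/10 (78.0.0.0 - 78.63.255.255) -> 16.180.246.95
  78.48.0.0/12 (78.48.0.0 - 78.63.255.255) -> 16.180.246.69
  78.54.0.0/15 (78.54.0.0 - 78.55.255.255) -> 16.180.246.247
More-specific entries that do NOT match:
  78.54.148.0/30 (78.54.148.0 - 78.54.148.3) does not contain 78.54.148.6
  78.54.148.32/29 (78.54.148.32 - 78.54.148.39) does not contain 78.54.148.6
  78.54.148.64/26 (78.54.148.64 - 78.54.148.127) does not contain 78.54.148.6
  78.54.149.0/24 (78.54.149.0 - 78.54.149.255) does not contain 78.54.148.6
  78.54.144.0/23 (78.54.144.0 - 78.54.145.255) does not contain 78.54.148.6
  78.54.176.0/21 (78.54.176.0 - 78.54.183.255) does not contain 78.54.148.6
  78.52.128.0/17 (78.52.128.0 - 78.52.255.255) does not contain 78.54.148.6
  78.62.0.0/16 (78.62.0.0 - 78.62.255.255) does not contain 78.54.148.6
Longest matching prefix is /15 -> next hop 16.180.246.247.

16.180.246.247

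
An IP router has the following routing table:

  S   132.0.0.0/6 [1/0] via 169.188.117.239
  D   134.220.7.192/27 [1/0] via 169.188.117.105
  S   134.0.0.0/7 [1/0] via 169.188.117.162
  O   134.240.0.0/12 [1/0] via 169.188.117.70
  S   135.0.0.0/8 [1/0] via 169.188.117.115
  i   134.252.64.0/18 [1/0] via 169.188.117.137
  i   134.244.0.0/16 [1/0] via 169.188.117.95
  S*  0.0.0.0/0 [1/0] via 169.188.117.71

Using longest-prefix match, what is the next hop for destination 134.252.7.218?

Routes whose prefix contains 134.252.7.218:
  0.0.0.0/0 (default, matches everything) -> 169.188.117.71
  132.0.0.0/6 (132.0.0.0 - 135.255.255.255) -> 169.188.117.239
  134.0.0.0/7 (134.0.0.0 - 135.255.255.255) -> 169.188.117.162
  134.240.0.0/12 (134.240.0.0 - 134.255.255.255) -> 169.188.117.70
More-specific entries that do NOT match:
  134.220.7.192/27 (134.220.7.192 - 134.220.7.223) does not contain 134.252.7.218
  134.252.64.0/18 (134.252.64.0 - 134.252.127.255) does not contain 134.252.7.218
  134.244.0.0/16 (134.244.0.0 - 134.244.255.255) does not contain 134.252.7.218
Longest matching prefix is /12 -> next hop 169.188.117.70.

169.188.117.70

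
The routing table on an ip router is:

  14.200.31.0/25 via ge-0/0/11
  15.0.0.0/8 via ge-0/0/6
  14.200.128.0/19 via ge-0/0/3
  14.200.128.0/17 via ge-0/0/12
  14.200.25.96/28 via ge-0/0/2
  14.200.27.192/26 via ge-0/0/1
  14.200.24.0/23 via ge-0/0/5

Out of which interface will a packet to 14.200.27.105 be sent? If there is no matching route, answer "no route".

no route

No entry's prefix contains 14.200.27.105; there is no default route.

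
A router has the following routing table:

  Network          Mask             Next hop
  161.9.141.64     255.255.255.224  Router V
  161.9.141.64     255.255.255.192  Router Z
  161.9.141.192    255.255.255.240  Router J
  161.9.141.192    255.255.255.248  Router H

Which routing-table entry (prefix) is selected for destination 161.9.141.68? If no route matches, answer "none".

Entries matching 161.9.141.68:
  161.9.141.64/26 (161.9.141.64 - 161.9.141.127)
  161.9.141.64/27 (161.9.141.64 - 161.9.141.95)
Most specific is 161.9.141.64/27.

161.9.141.64/27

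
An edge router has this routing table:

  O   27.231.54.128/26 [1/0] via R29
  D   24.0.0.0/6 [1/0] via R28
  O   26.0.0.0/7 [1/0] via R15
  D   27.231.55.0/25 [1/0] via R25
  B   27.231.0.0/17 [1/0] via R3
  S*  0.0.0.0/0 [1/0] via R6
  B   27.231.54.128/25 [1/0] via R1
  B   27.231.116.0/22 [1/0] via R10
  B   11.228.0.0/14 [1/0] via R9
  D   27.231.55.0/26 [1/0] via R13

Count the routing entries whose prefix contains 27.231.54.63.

Prefixes containing 27.231.54.63:
  0.0.0.0/0 (default, matches everything)
  24.0.0.0/6 (24.0.0.0 - 27.255.255.255)
  26.0.0.0/7 (26.0.0.0 - 27.255.255.255)
  27.231.0.0/17 (27.231.0.0 - 27.231.127.255)
Total matching entries: 4.

4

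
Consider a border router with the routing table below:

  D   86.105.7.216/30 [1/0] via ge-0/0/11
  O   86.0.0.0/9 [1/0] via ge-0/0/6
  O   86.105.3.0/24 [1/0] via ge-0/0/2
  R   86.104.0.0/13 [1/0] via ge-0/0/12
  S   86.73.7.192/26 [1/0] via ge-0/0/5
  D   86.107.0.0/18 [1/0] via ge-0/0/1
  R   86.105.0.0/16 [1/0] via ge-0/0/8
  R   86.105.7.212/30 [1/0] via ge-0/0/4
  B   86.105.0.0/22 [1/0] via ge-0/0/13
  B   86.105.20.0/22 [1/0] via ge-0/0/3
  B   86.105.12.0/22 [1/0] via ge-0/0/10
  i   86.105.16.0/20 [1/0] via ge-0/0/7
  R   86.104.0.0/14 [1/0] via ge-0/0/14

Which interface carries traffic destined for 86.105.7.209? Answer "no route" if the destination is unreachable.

ge-0/0/8

Routes whose prefix contains 86.105.7.209:
  86.0.0.0/9 (86.0.0.0 - 86.127.255.255) -> ge-0/0/6
  86.104.0.0/13 (86.104.0.0 - 86.111.255.255) -> ge-0/0/12
  86.104.0.0/14 (86.104.0.0 - 86.107.255.255) -> ge-0/0/14
  86.105.0.0/16 (86.105.0.0 - 86.105.255.255) -> ge-0/0/8
More-specific entries that do NOT match:
  86.105.7.216/30 (86.105.7.216 - 86.105.7.219) does not contain 86.105.7.209
  86.105.7.212/30 (86.105.7.212 - 86.105.7.215) does not contain 86.105.7.209
  86.73.7.192/26 (86.73.7.192 - 86.73.7.255) does not contain 86.105.7.209
  86.105.3.0/24 (86.105.3.0 - 86.105.3.255) does not contain 86.105.7.209
  86.105.0.0/22 (86.105.0.0 - 86.105.3.255) does not contain 86.105.7.209
  86.105.20.0/22 (86.105.20.0 - 86.105.23.255) does not contain 86.105.7.209
  86.105.12.0/22 (86.105.12.0 - 86.105.15.255) does not contain 86.105.7.209
  86.105.16.0/20 (86.105.16.0 - 86.105.31.255) does not contain 86.105.7.209
  86.107.0.0/18 (86.107.0.0 - 86.107.63.255) does not contain 86.105.7.209
Longest matching prefix is /16 -> interface ge-0/0/8.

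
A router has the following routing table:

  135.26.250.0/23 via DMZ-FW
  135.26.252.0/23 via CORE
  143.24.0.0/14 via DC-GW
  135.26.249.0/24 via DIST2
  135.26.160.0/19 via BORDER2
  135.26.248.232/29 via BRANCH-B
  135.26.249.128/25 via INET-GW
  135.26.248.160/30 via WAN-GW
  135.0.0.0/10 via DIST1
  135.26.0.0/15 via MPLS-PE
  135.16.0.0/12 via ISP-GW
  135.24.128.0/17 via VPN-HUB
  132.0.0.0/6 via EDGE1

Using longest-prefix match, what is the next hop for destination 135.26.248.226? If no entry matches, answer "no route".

Routes whose prefix contains 135.26.248.226:
  132.0.0.0/6 (132.0.0.0 - 135.255.255.255) -> EDGE1
  135.0.0.0/10 (135.0.0.0 - 135.63.255.255) -> DIST1
  135.16.0.0/12 (135.16.0.0 - 135.31.255.255) -> ISP-GW
  135.26.0.0/15 (135.26.0.0 - 135.27.255.255) -> MPLS-PE
More-specific entries that do NOT match:
  135.26.248.160/30 (135.26.248.160 - 135.26.248.163) does not contain 135.26.248.226
  135.26.248.232/29 (135.26.248.232 - 135.26.248.239) does not contain 135.26.248.226
  135.26.249.128/25 (135.26.249.128 - 135.26.249.255) does not contain 135.26.248.226
  135.26.249.0/24 (135.26.249.0 - 135.26.249.255) does not contain 135.26.248.226
  135.26.250.0/23 (135.26.250.0 - 135.26.251.255) does not contain 135.26.248.226
  135.26.252.0/23 (135.26.252.0 - 135.26.253.255) does not contain 135.26.248.226
  135.26.160.0/19 (135.26.160.0 - 135.26.191.255) does not contain 135.26.248.226
  135.24.128.0/17 (135.24.128.0 - 135.24.255.255) does not contain 135.26.248.226
Longest matching prefix is /15 -> next hop MPLS-PE.

MPLS-PE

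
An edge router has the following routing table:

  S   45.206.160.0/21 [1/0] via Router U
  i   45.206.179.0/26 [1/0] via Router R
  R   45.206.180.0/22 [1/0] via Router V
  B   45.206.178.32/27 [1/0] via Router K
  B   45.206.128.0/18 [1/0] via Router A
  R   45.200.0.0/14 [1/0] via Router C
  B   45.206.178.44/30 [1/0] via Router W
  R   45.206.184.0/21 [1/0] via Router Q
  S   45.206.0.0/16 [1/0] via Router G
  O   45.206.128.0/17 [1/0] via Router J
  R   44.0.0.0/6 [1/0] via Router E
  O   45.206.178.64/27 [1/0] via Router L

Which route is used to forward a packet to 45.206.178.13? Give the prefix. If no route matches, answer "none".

Entries matching 45.206.178.13:
  44.0.0.0/6 (44.0.0.0 - 47.255.255.255)
  45.206.0.0/16 (45.206.0.0 - 45.206.255.255)
  45.206.128.0/17 (45.206.128.0 - 45.206.255.255)
  45.206.128.0/18 (45.206.128.0 - 45.206.191.255)
Most specific is 45.206.128.0/18.

45.206.128.0/18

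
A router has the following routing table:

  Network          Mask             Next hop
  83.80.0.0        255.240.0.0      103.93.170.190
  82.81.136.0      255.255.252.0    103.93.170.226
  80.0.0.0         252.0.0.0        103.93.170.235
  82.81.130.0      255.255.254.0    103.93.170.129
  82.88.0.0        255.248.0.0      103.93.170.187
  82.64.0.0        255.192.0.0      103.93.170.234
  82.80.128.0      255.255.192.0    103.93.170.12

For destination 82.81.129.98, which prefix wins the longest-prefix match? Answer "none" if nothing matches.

82.64.0.0/10

Entries matching 82.81.129.98:
  80.0.0.0/6 (80.0.0.0 - 83.255.255.255)
  82.64.0.0/10 (82.64.0.0 - 82.127.255.255)
Most specific is 82.64.0.0/10.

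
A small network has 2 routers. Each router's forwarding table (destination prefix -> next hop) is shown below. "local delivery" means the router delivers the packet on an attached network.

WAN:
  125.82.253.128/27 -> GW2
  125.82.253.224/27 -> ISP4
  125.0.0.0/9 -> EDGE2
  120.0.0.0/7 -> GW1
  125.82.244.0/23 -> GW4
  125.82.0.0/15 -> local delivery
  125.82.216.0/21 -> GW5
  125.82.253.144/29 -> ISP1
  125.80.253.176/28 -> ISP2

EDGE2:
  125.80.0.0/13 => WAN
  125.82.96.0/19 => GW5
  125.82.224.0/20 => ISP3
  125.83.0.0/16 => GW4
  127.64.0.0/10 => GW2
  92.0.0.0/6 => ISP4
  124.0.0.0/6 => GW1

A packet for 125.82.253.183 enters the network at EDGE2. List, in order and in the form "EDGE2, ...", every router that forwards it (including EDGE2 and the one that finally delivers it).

EDGE2, WAN

At EDGE2: longest match for 125.82.253.183 is 125.80.0.0/13 -> WAN
At WAN: longest match for 125.82.253.183 is 125.82.0.0/15 -> local delivery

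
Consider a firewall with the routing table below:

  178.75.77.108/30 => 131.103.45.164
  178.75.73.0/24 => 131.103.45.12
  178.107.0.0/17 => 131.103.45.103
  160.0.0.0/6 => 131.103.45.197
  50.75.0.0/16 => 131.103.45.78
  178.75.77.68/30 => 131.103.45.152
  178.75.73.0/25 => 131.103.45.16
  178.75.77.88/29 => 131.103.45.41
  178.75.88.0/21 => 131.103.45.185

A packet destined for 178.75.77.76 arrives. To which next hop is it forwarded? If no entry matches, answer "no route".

no route

No entry's prefix contains 178.75.77.76; there is no default route.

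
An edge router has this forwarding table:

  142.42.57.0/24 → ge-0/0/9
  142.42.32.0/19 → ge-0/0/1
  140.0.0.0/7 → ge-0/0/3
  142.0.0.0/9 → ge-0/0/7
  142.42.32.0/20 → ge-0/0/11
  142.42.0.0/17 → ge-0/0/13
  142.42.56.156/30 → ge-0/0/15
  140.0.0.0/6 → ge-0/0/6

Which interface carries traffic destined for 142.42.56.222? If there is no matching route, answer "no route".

Routes whose prefix contains 142.42.56.222:
  140.0.0.0/6 (140.0.0.0 - 143.255.255.255) -> ge-0/0/6
  142.0.0.0/9 (142.0.0.0 - 142.127.255.255) -> ge-0/0/7
  142.42.0.0/17 (142.42.0.0 - 142.42.127.255) -> ge-0/0/13
  142.42.32.0/19 (142.42.32.0 - 142.42.63.255) -> ge-0/0/1
More-specific entries that do NOT match:
  142.42.56.156/30 (142.42.56.156 - 142.42.56.159) does not contain 142.42.56.222
  142.42.57.0/24 (142.42.57.0 - 142.42.57.255) does not contain 142.42.56.222
  142.42.32.0/20 (142.42.32.0 - 142.42.47.255) does not contain 142.42.56.222
Longest matching prefix is /19 -> interface ge-0/0/1.

ge-0/0/1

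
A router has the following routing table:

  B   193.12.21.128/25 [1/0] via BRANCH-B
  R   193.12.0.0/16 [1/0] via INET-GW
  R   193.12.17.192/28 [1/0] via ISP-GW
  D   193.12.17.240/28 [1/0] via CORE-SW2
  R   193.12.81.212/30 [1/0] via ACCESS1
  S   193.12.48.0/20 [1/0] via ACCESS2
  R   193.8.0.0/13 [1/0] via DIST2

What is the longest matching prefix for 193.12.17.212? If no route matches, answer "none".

193.12.0.0/16

Entries matching 193.12.17.212:
  193.8.0.0/13 (193.8.0.0 - 193.15.255.255)
  193.12.0.0/16 (193.12.0.0 - 193.12.255.255)
Most specific is 193.12.0.0/16.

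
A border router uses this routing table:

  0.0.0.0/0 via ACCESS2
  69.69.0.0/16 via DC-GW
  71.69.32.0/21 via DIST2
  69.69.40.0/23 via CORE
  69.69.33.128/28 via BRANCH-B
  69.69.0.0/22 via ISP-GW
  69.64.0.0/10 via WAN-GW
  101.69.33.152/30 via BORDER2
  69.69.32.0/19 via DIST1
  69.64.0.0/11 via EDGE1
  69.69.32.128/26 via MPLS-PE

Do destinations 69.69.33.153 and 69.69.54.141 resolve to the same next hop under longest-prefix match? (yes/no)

yes

69.69.33.153: longest match 69.69.32.0/19 -> DIST1
69.69.54.141: longest match 69.69.32.0/19 -> DIST1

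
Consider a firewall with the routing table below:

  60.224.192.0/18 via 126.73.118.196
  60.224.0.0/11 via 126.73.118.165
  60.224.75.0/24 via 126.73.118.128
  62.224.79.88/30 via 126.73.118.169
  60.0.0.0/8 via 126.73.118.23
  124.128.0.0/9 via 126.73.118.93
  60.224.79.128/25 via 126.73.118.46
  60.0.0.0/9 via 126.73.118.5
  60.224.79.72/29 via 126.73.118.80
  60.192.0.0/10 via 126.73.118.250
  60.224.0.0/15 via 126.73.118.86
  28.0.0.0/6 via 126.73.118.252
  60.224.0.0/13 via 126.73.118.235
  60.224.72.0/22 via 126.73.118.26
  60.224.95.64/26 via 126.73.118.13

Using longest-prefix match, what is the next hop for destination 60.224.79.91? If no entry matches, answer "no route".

Routes whose prefix contains 60.224.79.91:
  60.0.0.0/8 (60.0.0.0 - 60.255.255.255) -> 126.73.118.23
  60.192.0.0/10 (60.192.0.0 - 60.255.255.255) -> 126.73.118.250
  60.224.0.0/11 (60.224.0.0 - 60.255.255.255) -> 126.73.118.165
  60.224.0.0/13 (60.224.0.0 - 60.231.255.255) -> 126.73.118.235
  60.224.0.0/15 (60.224.0.0 - 60.225.255.255) -> 126.73.118.86
More-specific entries that do NOT match:
  62.224.79.88/30 (62.224.79.88 - 62.224.79.91) does not contain 60.224.79.91
  60.224.79.72/29 (60.224.79.72 - 60.224.79.79) does not contain 60.224.79.91
  60.224.95.64/26 (60.224.95.64 - 60.224.95.127) does not contain 60.224.79.91
  60.224.79.128/25 (60.224.79.128 - 60.224.79.255) does not contain 60.224.79.91
  60.224.75.0/24 (60.224.75.0 - 60.224.75.255) does not contain 60.224.79.91
  60.224.72.0/22 (60.224.72.0 - 60.224.75.255) does not contain 60.224.79.91
  60.224.192.0/18 (60.224.192.0 - 60.224.255.255) does not contain 60.224.79.91
Longest matching prefix is /15 -> next hop 126.73.118.86.

126.73.118.86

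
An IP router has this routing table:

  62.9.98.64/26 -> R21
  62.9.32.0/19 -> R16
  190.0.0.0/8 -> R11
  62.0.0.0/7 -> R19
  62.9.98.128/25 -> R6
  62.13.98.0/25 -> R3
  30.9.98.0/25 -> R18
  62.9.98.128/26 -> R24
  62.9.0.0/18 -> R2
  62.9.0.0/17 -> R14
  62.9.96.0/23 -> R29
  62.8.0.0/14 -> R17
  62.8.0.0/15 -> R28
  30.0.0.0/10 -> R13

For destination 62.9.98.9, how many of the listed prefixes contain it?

4

Prefixes containing 62.9.98.9:
  62.0.0.0/7 (62.0.0.0 - 63.255.255.255)
  62.8.0.0/14 (62.8.0.0 - 62.11.255.255)
  62.8.0.0/15 (62.8.0.0 - 62.9.255.255)
  62.9.0.0/17 (62.9.0.0 - 62.9.127.255)
Total matching entries: 4.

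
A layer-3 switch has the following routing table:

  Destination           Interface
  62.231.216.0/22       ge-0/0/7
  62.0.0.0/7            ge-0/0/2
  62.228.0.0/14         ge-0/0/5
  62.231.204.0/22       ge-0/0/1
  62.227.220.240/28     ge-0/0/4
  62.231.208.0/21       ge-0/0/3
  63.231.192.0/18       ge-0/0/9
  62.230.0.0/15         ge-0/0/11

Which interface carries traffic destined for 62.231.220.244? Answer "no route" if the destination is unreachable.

Routes whose prefix contains 62.231.220.244:
  62.0.0.0/7 (62.0.0.0 - 63.255.255.255) -> ge-0/0/2
  62.228.0.0/14 (62.228.0.0 - 62.231.255.255) -> ge-0/0/5
  62.230.0.0/15 (62.230.0.0 - 62.231.255.255) -> ge-0/0/11
More-specific entries that do NOT match:
  62.227.220.240/28 (62.227.220.240 - 62.227.220.255) does not contain 62.231.220.244
  62.231.216.0/22 (62.231.216.0 - 62.231.219.255) does not contain 62.231.220.244
  62.231.204.0/22 (62.231.204.0 - 62.231.207.255) does not contain 62.231.220.244
  62.231.208.0/21 (62.231.208.0 - 62.231.215.255) does not contain 62.231.220.244
  63.231.192.0/18 (63.231.192.0 - 63.231.255.255) does not contain 62.231.220.244
Longest matching prefix is /15 -> interface ge-0/0/11.

ge-0/0/11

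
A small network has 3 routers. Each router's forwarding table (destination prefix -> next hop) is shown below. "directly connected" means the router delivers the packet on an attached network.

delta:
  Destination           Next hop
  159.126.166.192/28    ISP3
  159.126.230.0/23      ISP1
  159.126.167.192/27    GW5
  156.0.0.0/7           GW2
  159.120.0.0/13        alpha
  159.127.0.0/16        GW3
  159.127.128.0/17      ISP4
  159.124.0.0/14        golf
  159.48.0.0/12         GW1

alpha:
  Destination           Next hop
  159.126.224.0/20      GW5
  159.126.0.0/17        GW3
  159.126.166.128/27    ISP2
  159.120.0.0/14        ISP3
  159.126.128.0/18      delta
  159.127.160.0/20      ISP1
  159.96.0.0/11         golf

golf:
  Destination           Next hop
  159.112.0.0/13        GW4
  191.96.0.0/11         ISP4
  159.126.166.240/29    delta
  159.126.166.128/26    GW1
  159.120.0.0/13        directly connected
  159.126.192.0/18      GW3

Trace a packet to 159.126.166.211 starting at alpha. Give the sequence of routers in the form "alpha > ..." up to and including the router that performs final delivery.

alpha > delta > golf

At alpha: longest match for 159.126.166.211 is 159.126.128.0/18 -> delta
At delta: longest match for 159.126.166.211 is 159.124.0.0/14 -> golf
At golf: longest match for 159.126.166.211 is 159.120.0.0/13 -> directly connected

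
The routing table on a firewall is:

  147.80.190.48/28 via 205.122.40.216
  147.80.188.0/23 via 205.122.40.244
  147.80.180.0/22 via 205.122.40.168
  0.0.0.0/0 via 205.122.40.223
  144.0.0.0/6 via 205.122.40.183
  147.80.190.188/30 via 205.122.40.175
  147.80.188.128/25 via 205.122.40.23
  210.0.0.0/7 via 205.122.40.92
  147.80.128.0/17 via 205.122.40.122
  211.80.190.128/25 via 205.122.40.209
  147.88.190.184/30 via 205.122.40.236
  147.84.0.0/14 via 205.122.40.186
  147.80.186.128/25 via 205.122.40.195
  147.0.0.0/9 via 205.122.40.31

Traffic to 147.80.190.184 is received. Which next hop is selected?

205.122.40.122

Routes whose prefix contains 147.80.190.184:
  0.0.0.0/0 (default, matches everything) -> 205.122.40.223
  144.0.0.0/6 (144.0.0.0 - 147.255.255.255) -> 205.122.40.183
  147.0.0.0/9 (147.0.0.0 - 147.127.255.255) -> 205.122.40.31
  147.80.128.0/17 (147.80.128.0 - 147.80.255.255) -> 205.122.40.122
More-specific entries that do NOT match:
  147.80.190.188/30 (147.80.190.188 - 147.80.190.191) does not contain 147.80.190.184
  147.88.190.184/30 (147.88.190.184 - 147.88.190.187) does not contain 147.80.190.184
  147.80.190.48/28 (147.80.190.48 - 147.80.190.63) does not contain 147.80.190.184
  147.80.188.128/25 (147.80.188.128 - 147.80.188.255) does not contain 147.80.190.184
  211.80.190.128/25 (211.80.190.128 - 211.80.190.255) does not contain 147.80.190.184
  147.80.186.128/25 (147.80.186.128 - 147.80.186.255) does not contain 147.80.190.184
  147.80.188.0/23 (147.80.188.0 - 147.80.189.255) does not contain 147.80.190.184
  147.80.180.0/22 (147.80.180.0 - 147.80.183.255) does not contain 147.80.190.184
Longest matching prefix is /17 -> next hop 205.122.40.122.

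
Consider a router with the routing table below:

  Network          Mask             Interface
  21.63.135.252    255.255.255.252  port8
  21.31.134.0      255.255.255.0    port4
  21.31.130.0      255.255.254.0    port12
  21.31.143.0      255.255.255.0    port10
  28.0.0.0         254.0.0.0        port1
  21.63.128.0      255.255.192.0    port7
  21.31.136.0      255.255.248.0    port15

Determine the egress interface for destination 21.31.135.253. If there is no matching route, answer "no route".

no route

No entry's prefix contains 21.31.135.253; there is no default route.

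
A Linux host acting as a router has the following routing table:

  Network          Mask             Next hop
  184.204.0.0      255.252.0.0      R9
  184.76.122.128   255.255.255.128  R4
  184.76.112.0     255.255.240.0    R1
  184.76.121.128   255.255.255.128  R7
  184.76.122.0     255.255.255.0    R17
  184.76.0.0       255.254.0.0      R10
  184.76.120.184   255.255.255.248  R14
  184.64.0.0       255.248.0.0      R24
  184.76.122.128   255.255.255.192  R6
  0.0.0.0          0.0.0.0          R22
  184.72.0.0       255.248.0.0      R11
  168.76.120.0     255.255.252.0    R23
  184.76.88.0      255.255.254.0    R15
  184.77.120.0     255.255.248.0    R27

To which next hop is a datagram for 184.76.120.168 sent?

Routes whose prefix contains 184.76.120.168:
  0.0.0.0/0 (default, matches everything) -> R22
  184.72.0.0/13 (184.72.0.0 - 184.79.255.255) -> R11
  184.76.0.0/15 (184.76.0.0 - 184.77.255.255) -> R10
  184.76.112.0/20 (184.76.112.0 - 184.76.127.255) -> R1
More-specific entries that do NOT match:
  184.76.120.184/29 (184.76.120.184 - 184.76.120.191) does not contain 184.76.120.168
  184.76.122.128/26 (184.76.122.128 - 184.76.122.191) does not contain 184.76.120.168
  184.76.122.128/25 (184.76.122.128 - 184.76.122.255) does not contain 184.76.120.168
  184.76.121.128/25 (184.76.121.128 - 184.76.121.255) does not contain 184.76.120.168
  184.76.122.0/24 (184.76.122.0 - 184.76.122.255) does not contain 184.76.120.168
  184.76.88.0/23 (184.76.88.0 - 184.76.89.255) does not contain 184.76.120.168
  168.76.120.0/22 (168.76.120.0 - 168.76.123.255) does not contain 184.76.120.168
  184.77.120.0/21 (184.77.120.0 - 184.77.127.255) does not contain 184.76.120.168
Longest matching prefix is /20 -> next hop R1.

R1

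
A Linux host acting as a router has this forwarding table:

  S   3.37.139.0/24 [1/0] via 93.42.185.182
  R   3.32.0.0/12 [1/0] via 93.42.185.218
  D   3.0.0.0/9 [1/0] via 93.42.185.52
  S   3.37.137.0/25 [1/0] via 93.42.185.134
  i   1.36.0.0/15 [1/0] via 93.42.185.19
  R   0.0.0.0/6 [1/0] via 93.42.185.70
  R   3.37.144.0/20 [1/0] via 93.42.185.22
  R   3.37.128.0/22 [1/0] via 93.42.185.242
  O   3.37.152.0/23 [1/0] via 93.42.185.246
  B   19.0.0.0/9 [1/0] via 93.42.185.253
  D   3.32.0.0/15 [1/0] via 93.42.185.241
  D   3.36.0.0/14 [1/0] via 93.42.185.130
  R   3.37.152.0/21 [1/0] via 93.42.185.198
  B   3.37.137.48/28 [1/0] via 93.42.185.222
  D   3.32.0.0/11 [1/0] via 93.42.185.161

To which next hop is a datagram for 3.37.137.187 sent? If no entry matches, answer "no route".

Routes whose prefix contains 3.37.137.187:
  0.0.0.0/6 (0.0.0.0 - 3.255.255.255) -> 93.42.185.70
  3.0.0.0/9 (3.0.0.0 - 3.127.255.255) -> 93.42.185.52
  3.32.0.0/11 (3.32.0.0 - 3.63.255.255) -> 93.42.185.161
  3.32.0.0/12 (3.32.0.0 - 3.47.255.255) -> 93.42.185.218
  3.36.0.0/14 (3.36.0.0 - 3.39.255.255) -> 93.42.185.130
More-specific entries that do NOT match:
  3.37.137.48/28 (3.37.137.48 - 3.37.137.63) does not contain 3.37.137.187
  3.37.137.0/25 (3.37.137.0 - 3.37.137.127) does not contain 3.37.137.187
  3.37.139.0/24 (3.37.139.0 - 3.37.139.255) does not contain 3.37.137.187
  3.37.152.0/23 (3.37.152.0 - 3.37.153.255) does not contain 3.37.137.187
  3.37.128.0/22 (3.37.128.0 - 3.37.131.255) does not contain 3.37.137.187
  3.37.152.0/21 (3.37.152.0 - 3.37.159.255) does not contain 3.37.137.187
  3.37.144.0/20 (3.37.144.0 - 3.37.159.255) does not contain 3.37.137.187
  1.36.0.0/15 (1.36.0.0 - 1.37.255.255) does not contain 3.37.137.187
  3.32.0.0/15 (3.32.0.0 - 3.33.255.255) does not contain 3.37.137.187
Longest matching prefix is /14 -> next hop 93.42.185.130.

93.42.185.130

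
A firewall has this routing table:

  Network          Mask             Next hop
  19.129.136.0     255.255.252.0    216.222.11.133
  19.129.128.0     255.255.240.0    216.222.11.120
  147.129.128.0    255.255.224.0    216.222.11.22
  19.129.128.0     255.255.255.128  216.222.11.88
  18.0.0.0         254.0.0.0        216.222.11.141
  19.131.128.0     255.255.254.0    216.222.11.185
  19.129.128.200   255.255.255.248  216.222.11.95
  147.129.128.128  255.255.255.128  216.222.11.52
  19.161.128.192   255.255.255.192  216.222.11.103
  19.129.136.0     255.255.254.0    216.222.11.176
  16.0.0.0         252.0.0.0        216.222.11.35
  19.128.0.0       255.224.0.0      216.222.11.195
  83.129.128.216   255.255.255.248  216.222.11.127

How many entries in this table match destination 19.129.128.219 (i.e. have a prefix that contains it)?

4

Prefixes containing 19.129.128.219:
  16.0.0.0/6 (16.0.0.0 - 19.255.255.255)
  18.0.0.0/7 (18.0.0.0 - 19.255.255.255)
  19.128.0.0/11 (19.128.0.0 - 19.159.255.255)
  19.129.128.0/20 (19.129.128.0 - 19.129.143.255)
Total matching entries: 4.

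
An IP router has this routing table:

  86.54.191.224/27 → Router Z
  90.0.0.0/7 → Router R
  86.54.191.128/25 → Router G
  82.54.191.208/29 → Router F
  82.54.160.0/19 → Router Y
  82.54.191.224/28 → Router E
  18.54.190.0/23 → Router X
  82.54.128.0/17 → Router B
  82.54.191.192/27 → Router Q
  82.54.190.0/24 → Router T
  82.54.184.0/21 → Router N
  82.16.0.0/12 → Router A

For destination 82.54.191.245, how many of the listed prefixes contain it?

3

Prefixes containing 82.54.191.245:
  82.54.128.0/17 (82.54.128.0 - 82.54.255.255)
  82.54.160.0/19 (82.54.160.0 - 82.54.191.255)
  82.54.184.0/21 (82.54.184.0 - 82.54.191.255)
Total matching entries: 3.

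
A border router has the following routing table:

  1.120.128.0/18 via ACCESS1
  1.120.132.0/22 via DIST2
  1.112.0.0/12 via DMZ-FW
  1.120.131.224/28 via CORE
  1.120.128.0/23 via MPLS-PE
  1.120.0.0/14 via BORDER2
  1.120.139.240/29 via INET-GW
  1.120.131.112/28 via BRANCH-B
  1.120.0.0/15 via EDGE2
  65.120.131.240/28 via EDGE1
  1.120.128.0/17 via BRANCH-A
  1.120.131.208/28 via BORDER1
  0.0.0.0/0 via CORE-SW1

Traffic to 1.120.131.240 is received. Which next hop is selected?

Routes whose prefix contains 1.120.131.240:
  0.0.0.0/0 (default, matches everything) -> CORE-SW1
  1.112.0.0/12 (1.112.0.0 - 1.127.255.255) -> DMZ-FW
  1.120.0.0/14 (1.120.0.0 - 1.123.255.255) -> BORDER2
  1.120.0.0/15 (1.120.0.0 - 1.121.255.255) -> EDGE2
  1.120.128.0/17 (1.120.128.0 - 1.120.255.255) -> BRANCH-A
  1.120.128.0/18 (1.120.128.0 - 1.120.191.255) -> ACCESS1
More-specific entries that do NOT match:
  1.120.139.240/29 (1.120.139.240 - 1.120.139.247) does not contain 1.120.131.240
  1.120.131.224/28 (1.120.131.224 - 1.120.131.239) does not contain 1.120.131.240
  1.120.131.112/28 (1.120.131.112 - 1.120.131.127) does not contain 1.120.131.240
  65.120.131.240/28 (65.120.131.240 - 65.120.131.255) does not contain 1.120.131.240
  1.120.131.208/28 (1.120.131.208 - 1.120.131.223) does not contain 1.120.131.240
  1.120.128.0/23 (1.120.128.0 - 1.120.129.255) does not contain 1.120.131.240
  1.120.132.0/22 (1.120.132.0 - 1.120.135.255) does not contain 1.120.131.240
Longest matching prefix is /18 -> next hop ACCESS1.

ACCESS1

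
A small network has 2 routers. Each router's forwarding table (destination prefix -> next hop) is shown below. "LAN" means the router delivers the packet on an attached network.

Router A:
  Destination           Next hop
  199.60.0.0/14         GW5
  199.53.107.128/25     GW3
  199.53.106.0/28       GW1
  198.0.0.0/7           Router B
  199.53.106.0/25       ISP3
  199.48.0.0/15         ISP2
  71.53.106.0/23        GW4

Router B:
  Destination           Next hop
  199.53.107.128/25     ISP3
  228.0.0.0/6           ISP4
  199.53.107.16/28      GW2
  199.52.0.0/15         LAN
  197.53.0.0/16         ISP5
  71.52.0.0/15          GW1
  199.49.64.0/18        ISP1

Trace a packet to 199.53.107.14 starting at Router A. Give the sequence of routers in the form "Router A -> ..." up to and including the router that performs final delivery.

Router A -> Router B

At Router A: longest match for 199.53.107.14 is 198.0.0.0/7 -> Router B
At Router B: longest match for 199.53.107.14 is 199.52.0.0/15 -> LAN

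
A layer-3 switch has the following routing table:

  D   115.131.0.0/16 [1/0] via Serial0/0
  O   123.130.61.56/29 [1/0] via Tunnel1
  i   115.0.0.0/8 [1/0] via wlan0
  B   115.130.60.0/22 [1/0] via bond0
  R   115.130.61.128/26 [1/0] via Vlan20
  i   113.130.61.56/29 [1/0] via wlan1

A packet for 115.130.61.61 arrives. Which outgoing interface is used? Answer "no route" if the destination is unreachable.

Routes whose prefix contains 115.130.61.61:
  115.0.0.0/8 (115.0.0.0 - 115.255.255.255) -> wlan0
  115.130.60.0/22 (115.130.60.0 - 115.130.63.255) -> bond0
More-specific entries that do NOT match:
  123.130.61.56/29 (123.130.61.56 - 123.130.61.63) does not contain 115.130.61.61
  113.130.61.56/29 (113.130.61.56 - 113.130.61.63) does not contain 115.130.61.61
  115.130.61.128/26 (115.130.61.128 - 115.130.61.191) does not contain 115.130.61.61
Longest matching prefix is /22 -> interface bond0.

bond0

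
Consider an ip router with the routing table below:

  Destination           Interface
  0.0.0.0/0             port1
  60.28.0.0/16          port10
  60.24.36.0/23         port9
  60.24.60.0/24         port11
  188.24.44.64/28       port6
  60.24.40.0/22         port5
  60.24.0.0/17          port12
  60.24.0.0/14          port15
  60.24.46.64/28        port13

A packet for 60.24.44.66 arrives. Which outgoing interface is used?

port12

Routes whose prefix contains 60.24.44.66:
  0.0.0.0/0 (default, matches everything) -> port1
  60.24.0.0/14 (60.24.0.0 - 60.27.255.255) -> port15
  60.24.0.0/17 (60.24.0.0 - 60.24.127.255) -> port12
More-specific entries that do NOT match:
  188.24.44.64/28 (188.24.44.64 - 188.24.44.79) does not contain 60.24.44.66
  60.24.46.64/28 (60.24.46.64 - 60.24.46.79) does not contain 60.24.44.66
  60.24.60.0/24 (60.24.60.0 - 60.24.60.255) does not contain 60.24.44.66
  60.24.36.0/23 (60.24.36.0 - 60.24.37.255) does not contain 60.24.44.66
  60.24.40.0/22 (60.24.40.0 - 60.24.43.255) does not contain 60.24.44.66
Longest matching prefix is /17 -> interface port12.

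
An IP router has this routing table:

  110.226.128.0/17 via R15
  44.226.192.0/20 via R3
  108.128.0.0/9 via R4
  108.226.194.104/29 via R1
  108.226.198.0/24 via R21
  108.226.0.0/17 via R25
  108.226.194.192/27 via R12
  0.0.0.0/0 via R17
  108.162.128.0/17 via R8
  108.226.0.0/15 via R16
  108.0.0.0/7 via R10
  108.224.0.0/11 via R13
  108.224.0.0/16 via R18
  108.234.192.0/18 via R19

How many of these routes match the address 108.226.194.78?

Prefixes containing 108.226.194.78:
  0.0.0.0/0 (default, matches everything)
  108.0.0.0/7 (108.0.0.0 - 109.255.255.255)
  108.128.0.0/9 (108.128.0.0 - 108.255.255.255)
  108.224.0.0/11 (108.224.0.0 - 108.255.255.255)
  108.226.0.0/15 (108.226.0.0 - 108.227.255.255)
Total matching entries: 5.

5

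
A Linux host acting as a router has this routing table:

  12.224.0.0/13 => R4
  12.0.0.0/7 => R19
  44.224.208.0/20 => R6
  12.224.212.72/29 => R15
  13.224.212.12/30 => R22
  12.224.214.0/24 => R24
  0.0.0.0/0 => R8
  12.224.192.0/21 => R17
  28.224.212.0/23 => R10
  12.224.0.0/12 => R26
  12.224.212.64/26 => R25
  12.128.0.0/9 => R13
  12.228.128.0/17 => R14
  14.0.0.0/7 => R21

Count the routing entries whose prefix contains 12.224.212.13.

Prefixes containing 12.224.212.13:
  0.0.0.0/0 (default, matches everything)
  12.0.0.0/7 (12.0.0.0 - 13.255.255.255)
  12.128.0.0/9 (12.128.0.0 - 12.255.255.255)
  12.224.0.0/12 (12.224.0.0 - 12.239.255.255)
  12.224.0.0/13 (12.224.0.0 - 12.231.255.255)
Total matching entries: 5.

5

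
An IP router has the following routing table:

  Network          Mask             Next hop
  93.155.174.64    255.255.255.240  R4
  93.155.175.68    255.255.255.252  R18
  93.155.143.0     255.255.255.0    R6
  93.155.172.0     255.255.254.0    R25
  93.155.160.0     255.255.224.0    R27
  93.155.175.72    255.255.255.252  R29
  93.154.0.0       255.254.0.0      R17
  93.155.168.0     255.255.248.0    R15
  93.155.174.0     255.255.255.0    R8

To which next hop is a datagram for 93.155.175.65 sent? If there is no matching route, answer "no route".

Routes whose prefix contains 93.155.175.65:
  93.154.0.0/15 (93.154.0.0 - 93.155.255.255) -> R17
  93.155.160.0/19 (93.155.160.0 - 93.155.191.255) -> R27
  93.155.168.0/21 (93.155.168.0 - 93.155.175.255) -> R15
More-specific entries that do NOT match:
  93.155.175.68/30 (93.155.175.68 - 93.155.175.71) does not contain 93.155.175.65
  93.155.175.72/30 (93.155.175.72 - 93.155.175.75) does not contain 93.155.175.65
  93.155.174.64/28 (93.155.174.64 - 93.155.174.79) does not contain 93.155.175.65
  93.155.143.0/24 (93.155.143.0 - 93.155.143.255) does not contain 93.155.175.65
  93.155.174.0/24 (93.155.174.0 - 93.155.174.255) does not contain 93.155.175.65
  93.155.172.0/23 (93.155.172.0 - 93.155.173.255) does not contain 93.155.175.65
Longest matching prefix is /21 -> next hop R15.

R15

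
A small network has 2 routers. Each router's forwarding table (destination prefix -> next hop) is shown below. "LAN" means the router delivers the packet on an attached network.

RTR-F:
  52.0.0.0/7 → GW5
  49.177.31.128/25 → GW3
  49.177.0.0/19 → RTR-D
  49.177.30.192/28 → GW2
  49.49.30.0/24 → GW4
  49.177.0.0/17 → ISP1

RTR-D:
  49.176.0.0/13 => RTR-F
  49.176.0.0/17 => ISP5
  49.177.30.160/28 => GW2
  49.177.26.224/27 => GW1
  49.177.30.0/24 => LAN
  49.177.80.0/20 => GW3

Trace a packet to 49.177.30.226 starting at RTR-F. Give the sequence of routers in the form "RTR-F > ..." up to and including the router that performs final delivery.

At RTR-F: longest match for 49.177.30.226 is 49.177.0.0/19 -> RTR-D
At RTR-D: longest match for 49.177.30.226 is 49.177.30.0/24 -> LAN

RTR-F > RTR-D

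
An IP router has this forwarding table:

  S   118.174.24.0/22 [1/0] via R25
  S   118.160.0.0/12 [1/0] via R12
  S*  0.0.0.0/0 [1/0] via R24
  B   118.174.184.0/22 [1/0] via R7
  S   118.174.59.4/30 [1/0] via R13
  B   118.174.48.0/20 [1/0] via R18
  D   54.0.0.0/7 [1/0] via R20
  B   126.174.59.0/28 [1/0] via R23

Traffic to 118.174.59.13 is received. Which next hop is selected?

Routes whose prefix contains 118.174.59.13:
  0.0.0.0/0 (default, matches everything) -> R24
  118.160.0.0/12 (118.160.0.0 - 118.175.255.255) -> R12
  118.174.48.0/20 (118.174.48.0 - 118.174.63.255) -> R18
More-specific entries that do NOT match:
  118.174.59.4/30 (118.174.59.4 - 118.174.59.7) does not contain 118.174.59.13
  126.174.59.0/28 (126.174.59.0 - 126.174.59.15) does not contain 118.174.59.13
  118.174.24.0/22 (118.174.24.0 - 118.174.27.255) does not contain 118.174.59.13
  118.174.184.0/22 (118.174.184.0 - 118.174.187.255) does not contain 118.174.59.13
Longest matching prefix is /20 -> next hop R18.

R18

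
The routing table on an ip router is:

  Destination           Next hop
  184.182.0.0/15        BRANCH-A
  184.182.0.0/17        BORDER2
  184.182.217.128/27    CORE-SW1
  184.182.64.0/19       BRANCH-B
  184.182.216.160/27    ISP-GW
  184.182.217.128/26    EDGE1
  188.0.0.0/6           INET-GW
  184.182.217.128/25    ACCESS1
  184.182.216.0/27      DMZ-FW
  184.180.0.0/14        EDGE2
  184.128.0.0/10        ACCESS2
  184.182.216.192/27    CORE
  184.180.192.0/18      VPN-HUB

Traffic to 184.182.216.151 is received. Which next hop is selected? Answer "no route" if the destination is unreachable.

Routes whose prefix contains 184.182.216.151:
  184.128.0.0/10 (184.128.0.0 - 184.191.255.255) -> ACCESS2
  184.180.0.0/14 (184.180.0.0 - 184.183.255.255) -> EDGE2
  184.182.0.0/15 (184.182.0.0 - 184.183.255.255) -> BRANCH-A
More-specific entries that do NOT match:
  184.182.217.128/27 (184.182.217.128 - 184.182.217.159) does not contain 184.182.216.151
  184.182.216.160/27 (184.182.216.160 - 184.182.216.191) does not contain 184.182.216.151
  184.182.216.0/27 (184.182.216.0 - 184.182.216.31) does not contain 184.182.216.151
  184.182.216.192/27 (184.182.216.192 - 184.182.216.223) does not contain 184.182.216.151
  184.182.217.128/26 (184.182.217.128 - 184.182.217.191) does not contain 184.182.216.151
  184.182.217.128/25 (184.182.217.128 - 184.182.217.255) does not contain 184.182.216.151
  184.182.64.0/19 (184.182.64.0 - 184.182.95.255) does not contain 184.182.216.151
  184.180.192.0/18 (184.180.192.0 - 184.180.255.255) does not contain 184.182.216.151
  184.182.0.0/17 (184.182.0.0 - 184.182.127.255) does not contain 184.182.216.151
Longest matching prefix is /15 -> next hop BRANCH-A.

BRANCH-A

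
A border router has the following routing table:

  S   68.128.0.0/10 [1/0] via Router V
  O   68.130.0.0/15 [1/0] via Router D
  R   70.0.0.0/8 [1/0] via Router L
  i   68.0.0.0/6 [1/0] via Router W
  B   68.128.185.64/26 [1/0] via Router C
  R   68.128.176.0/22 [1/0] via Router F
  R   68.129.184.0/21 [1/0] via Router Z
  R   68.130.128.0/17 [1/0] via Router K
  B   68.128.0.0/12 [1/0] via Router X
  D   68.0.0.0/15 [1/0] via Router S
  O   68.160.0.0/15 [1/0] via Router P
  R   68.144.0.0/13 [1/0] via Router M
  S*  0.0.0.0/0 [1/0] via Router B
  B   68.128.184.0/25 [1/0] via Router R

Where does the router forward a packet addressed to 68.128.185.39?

Routes whose prefix contains 68.128.185.39:
  0.0.0.0/0 (default, matches everything) -> Router B
  68.0.0.0/6 (68.0.0.0 - 71.255.255.255) -> Router W
  68.128.0.0/10 (68.128.0.0 - 68.191.255.255) -> Router V
  68.128.0.0/12 (68.128.0.0 - 68.143.255.255) -> Router X
More-specific entries that do NOT match:
  68.128.185.64/26 (68.128.185.64 - 68.128.185.127) does not contain 68.128.185.39
  68.128.184.0/25 (68.128.184.0 - 68.128.184.127) does not contain 68.128.185.39
  68.128.176.0/22 (68.128.176.0 - 68.128.179.255) does not contain 68.128.185.39
  68.129.184.0/21 (68.129.184.0 - 68.129.191.255) does not contain 68.128.185.39
  68.130.128.0/17 (68.130.128.0 - 68.130.255.255) does not contain 68.128.185.39
  68.130.0.0/15 (68.130.0.0 - 68.131.255.255) does not contain 68.128.185.39
  68.0.0.0/15 (68.0.0.0 - 68.1.255.255) does not contain 68.128.185.39
  68.160.0.0/15 (68.160.0.0 - 68.161.255.255) does not contain 68.128.185.39
  68.144.0.0/13 (68.144.0.0 - 68.151.255.255) does not contain 68.128.185.39
Longest matching prefix is /12 -> next hop Router X.

Router X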